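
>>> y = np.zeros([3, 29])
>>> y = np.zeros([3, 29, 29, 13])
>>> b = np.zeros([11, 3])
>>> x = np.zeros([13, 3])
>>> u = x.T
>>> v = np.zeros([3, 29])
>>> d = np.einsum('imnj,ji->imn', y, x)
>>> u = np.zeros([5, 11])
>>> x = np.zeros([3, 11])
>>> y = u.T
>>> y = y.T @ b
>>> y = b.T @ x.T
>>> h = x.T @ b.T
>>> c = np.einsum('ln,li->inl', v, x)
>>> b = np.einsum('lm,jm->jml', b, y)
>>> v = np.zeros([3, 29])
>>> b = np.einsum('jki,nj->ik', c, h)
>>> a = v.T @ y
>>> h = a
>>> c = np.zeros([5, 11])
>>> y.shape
(3, 3)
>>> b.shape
(3, 29)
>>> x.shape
(3, 11)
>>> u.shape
(5, 11)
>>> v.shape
(3, 29)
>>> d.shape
(3, 29, 29)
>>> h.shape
(29, 3)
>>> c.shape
(5, 11)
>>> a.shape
(29, 3)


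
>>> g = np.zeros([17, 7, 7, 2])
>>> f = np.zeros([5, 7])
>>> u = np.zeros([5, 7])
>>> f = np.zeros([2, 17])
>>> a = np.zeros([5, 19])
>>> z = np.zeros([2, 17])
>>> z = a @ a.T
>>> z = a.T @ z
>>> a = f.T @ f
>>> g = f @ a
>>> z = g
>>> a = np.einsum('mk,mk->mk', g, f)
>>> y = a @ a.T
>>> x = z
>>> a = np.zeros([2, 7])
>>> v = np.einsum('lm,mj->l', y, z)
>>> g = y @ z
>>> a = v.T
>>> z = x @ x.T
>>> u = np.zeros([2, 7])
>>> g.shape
(2, 17)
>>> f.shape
(2, 17)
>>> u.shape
(2, 7)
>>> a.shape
(2,)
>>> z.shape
(2, 2)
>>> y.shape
(2, 2)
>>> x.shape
(2, 17)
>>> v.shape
(2,)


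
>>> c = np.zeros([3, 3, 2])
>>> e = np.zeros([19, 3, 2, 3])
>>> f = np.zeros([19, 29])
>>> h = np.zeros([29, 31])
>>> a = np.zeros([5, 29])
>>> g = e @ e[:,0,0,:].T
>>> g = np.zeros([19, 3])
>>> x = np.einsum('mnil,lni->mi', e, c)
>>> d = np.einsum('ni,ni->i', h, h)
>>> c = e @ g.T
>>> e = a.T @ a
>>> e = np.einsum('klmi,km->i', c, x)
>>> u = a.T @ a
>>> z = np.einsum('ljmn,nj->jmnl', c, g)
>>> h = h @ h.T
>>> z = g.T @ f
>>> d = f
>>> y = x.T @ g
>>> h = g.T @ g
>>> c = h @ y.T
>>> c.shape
(3, 2)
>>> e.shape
(19,)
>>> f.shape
(19, 29)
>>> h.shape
(3, 3)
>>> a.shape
(5, 29)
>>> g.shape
(19, 3)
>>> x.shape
(19, 2)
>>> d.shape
(19, 29)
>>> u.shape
(29, 29)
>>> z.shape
(3, 29)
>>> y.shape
(2, 3)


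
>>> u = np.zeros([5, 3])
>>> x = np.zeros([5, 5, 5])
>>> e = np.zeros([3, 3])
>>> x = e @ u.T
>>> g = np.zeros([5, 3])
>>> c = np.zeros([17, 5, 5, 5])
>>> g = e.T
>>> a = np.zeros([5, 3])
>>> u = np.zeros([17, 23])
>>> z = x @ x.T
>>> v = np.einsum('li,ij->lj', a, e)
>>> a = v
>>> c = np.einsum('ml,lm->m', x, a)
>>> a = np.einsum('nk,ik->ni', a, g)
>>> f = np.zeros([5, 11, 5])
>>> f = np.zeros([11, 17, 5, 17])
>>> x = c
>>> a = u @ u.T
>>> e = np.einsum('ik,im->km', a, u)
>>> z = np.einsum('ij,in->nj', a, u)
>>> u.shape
(17, 23)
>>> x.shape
(3,)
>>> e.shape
(17, 23)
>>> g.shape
(3, 3)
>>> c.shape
(3,)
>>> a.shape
(17, 17)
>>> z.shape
(23, 17)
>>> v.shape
(5, 3)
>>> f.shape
(11, 17, 5, 17)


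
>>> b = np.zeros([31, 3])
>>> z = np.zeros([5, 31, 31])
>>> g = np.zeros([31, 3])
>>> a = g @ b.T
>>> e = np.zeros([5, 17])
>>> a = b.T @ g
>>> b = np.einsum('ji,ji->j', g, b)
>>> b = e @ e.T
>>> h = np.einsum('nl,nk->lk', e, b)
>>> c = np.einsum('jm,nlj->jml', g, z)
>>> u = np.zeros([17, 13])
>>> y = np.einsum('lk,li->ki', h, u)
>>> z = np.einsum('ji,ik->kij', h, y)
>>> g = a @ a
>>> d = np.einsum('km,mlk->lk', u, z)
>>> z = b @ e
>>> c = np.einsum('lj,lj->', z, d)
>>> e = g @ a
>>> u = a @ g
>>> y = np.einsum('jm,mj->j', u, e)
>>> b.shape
(5, 5)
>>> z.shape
(5, 17)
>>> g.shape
(3, 3)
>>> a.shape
(3, 3)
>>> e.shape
(3, 3)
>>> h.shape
(17, 5)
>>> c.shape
()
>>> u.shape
(3, 3)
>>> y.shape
(3,)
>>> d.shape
(5, 17)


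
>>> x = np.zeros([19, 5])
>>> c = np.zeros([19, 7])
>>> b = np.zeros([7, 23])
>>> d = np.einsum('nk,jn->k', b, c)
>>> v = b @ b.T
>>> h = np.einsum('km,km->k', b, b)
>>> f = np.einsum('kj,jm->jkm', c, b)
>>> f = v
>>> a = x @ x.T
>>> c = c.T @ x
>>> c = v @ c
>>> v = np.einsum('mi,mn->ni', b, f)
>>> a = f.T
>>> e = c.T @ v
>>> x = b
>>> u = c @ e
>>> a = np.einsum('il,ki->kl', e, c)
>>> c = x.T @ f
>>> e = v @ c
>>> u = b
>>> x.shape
(7, 23)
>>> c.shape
(23, 7)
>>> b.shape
(7, 23)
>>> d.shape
(23,)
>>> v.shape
(7, 23)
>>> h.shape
(7,)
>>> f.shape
(7, 7)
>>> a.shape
(7, 23)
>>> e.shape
(7, 7)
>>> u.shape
(7, 23)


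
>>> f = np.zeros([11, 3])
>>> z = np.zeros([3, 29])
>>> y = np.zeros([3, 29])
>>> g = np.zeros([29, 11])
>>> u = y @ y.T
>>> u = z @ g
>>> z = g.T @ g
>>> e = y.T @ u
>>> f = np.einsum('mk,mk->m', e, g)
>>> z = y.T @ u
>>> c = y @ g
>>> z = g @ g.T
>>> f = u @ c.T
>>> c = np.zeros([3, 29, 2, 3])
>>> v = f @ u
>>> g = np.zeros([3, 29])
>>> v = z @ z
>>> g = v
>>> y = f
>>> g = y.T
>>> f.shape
(3, 3)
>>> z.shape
(29, 29)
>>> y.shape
(3, 3)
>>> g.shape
(3, 3)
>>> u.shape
(3, 11)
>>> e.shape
(29, 11)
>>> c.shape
(3, 29, 2, 3)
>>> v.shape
(29, 29)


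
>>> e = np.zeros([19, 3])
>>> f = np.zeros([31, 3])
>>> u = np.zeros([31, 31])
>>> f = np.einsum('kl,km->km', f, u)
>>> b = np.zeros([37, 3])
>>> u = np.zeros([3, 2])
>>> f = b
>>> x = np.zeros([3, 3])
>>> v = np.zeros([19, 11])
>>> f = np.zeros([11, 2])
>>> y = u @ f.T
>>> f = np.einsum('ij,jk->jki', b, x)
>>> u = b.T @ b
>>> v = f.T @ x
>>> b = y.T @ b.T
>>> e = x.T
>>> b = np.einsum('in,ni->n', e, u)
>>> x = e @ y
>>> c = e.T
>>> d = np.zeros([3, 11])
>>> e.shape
(3, 3)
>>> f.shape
(3, 3, 37)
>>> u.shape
(3, 3)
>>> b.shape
(3,)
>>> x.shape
(3, 11)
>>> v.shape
(37, 3, 3)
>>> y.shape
(3, 11)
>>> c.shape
(3, 3)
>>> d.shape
(3, 11)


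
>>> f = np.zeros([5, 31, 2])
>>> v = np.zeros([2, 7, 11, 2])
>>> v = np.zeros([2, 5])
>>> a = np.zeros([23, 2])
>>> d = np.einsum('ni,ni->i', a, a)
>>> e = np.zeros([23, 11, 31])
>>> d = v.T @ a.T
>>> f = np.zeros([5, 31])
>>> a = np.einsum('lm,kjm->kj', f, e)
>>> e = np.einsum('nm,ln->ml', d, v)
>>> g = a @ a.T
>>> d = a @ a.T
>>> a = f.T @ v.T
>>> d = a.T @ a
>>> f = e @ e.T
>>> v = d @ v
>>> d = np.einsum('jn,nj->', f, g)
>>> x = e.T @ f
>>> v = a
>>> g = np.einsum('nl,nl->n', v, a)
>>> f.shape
(23, 23)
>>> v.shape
(31, 2)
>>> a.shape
(31, 2)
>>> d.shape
()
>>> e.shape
(23, 2)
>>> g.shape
(31,)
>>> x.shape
(2, 23)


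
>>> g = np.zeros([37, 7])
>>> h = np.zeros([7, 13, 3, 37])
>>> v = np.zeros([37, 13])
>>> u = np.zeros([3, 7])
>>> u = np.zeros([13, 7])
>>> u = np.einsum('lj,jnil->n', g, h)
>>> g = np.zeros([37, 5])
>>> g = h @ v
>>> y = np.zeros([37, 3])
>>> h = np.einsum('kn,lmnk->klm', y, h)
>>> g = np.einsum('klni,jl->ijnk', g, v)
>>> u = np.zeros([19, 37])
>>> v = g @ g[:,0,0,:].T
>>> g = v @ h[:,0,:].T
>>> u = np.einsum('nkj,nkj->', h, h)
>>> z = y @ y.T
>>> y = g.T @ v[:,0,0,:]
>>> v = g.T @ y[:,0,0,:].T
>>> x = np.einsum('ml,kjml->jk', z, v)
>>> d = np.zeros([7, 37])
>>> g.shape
(13, 37, 3, 37)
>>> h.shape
(37, 7, 13)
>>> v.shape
(37, 3, 37, 37)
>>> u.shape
()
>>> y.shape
(37, 3, 37, 13)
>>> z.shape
(37, 37)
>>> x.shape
(3, 37)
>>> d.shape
(7, 37)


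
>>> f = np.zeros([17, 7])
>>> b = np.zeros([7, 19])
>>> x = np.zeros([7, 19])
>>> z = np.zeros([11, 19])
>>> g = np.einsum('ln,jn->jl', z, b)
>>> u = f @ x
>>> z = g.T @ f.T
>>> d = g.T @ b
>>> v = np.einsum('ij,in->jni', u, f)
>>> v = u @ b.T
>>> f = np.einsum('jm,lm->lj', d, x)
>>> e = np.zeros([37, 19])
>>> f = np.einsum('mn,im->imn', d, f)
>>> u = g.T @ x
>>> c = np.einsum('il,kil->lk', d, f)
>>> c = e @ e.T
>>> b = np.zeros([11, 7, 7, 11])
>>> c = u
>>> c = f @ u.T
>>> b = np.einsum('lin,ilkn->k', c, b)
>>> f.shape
(7, 11, 19)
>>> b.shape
(7,)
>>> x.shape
(7, 19)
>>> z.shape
(11, 17)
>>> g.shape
(7, 11)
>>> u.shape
(11, 19)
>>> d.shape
(11, 19)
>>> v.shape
(17, 7)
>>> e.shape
(37, 19)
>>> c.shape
(7, 11, 11)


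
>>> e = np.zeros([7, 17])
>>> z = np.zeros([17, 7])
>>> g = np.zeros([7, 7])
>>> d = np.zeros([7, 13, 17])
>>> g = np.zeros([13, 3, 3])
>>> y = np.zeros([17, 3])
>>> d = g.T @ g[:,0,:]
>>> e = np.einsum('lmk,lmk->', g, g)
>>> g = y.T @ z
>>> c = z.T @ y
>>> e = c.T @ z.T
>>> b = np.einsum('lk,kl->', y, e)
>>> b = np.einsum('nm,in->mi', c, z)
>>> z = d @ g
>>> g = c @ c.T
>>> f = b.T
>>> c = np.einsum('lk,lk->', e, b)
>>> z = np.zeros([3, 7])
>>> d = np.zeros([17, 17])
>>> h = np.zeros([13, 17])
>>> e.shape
(3, 17)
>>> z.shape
(3, 7)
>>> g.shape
(7, 7)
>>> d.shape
(17, 17)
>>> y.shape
(17, 3)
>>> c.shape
()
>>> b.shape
(3, 17)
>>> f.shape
(17, 3)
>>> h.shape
(13, 17)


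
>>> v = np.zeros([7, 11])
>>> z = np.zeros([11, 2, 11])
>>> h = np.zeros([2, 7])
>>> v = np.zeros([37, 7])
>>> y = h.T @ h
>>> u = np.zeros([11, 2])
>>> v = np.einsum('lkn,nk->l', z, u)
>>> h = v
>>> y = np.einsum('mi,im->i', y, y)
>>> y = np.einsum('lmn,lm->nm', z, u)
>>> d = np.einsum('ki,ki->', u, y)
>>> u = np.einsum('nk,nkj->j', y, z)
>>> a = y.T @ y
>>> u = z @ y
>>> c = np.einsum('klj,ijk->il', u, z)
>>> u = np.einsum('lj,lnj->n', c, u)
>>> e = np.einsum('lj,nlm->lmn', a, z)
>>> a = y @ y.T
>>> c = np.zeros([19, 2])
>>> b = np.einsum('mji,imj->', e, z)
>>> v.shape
(11,)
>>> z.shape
(11, 2, 11)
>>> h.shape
(11,)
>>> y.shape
(11, 2)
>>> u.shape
(2,)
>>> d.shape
()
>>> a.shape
(11, 11)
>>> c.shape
(19, 2)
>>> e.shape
(2, 11, 11)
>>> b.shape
()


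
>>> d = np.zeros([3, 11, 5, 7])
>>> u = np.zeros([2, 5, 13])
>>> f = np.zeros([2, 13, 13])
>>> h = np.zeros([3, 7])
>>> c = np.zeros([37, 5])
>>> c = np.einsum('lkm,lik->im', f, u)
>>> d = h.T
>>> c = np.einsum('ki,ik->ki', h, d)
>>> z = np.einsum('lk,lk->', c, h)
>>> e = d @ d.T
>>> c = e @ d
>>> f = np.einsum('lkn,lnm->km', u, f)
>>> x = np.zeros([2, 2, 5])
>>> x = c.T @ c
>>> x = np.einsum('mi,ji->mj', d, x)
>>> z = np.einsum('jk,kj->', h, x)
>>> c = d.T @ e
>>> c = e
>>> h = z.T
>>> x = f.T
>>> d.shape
(7, 3)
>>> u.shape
(2, 5, 13)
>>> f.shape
(5, 13)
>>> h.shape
()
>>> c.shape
(7, 7)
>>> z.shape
()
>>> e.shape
(7, 7)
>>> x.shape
(13, 5)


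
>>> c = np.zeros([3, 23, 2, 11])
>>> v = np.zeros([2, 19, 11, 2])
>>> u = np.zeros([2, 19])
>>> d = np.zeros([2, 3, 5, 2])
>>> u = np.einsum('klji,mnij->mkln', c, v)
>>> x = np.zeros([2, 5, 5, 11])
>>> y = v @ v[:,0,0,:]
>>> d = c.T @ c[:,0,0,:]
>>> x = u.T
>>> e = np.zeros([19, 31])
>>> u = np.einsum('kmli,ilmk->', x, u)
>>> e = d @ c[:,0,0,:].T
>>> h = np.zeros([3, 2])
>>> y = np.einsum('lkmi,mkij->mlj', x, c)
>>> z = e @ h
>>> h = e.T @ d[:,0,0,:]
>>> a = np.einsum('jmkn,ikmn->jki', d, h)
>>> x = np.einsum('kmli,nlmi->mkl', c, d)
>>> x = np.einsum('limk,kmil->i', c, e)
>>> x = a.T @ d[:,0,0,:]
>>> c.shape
(3, 23, 2, 11)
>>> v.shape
(2, 19, 11, 2)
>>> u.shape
()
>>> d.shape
(11, 2, 23, 11)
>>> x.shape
(3, 23, 11)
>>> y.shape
(3, 19, 11)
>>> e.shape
(11, 2, 23, 3)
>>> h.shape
(3, 23, 2, 11)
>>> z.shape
(11, 2, 23, 2)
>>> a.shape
(11, 23, 3)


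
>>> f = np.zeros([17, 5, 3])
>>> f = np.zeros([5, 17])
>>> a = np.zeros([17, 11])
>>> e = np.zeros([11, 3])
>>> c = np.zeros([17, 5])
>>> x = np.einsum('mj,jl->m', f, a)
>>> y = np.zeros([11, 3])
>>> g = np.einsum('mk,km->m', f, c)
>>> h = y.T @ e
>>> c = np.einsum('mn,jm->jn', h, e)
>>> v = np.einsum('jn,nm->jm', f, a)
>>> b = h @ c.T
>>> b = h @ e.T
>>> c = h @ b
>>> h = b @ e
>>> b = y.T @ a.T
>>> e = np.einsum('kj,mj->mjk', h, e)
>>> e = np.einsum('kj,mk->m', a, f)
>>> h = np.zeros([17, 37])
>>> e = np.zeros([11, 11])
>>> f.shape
(5, 17)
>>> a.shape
(17, 11)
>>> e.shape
(11, 11)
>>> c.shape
(3, 11)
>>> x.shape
(5,)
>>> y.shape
(11, 3)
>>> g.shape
(5,)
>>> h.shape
(17, 37)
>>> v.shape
(5, 11)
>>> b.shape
(3, 17)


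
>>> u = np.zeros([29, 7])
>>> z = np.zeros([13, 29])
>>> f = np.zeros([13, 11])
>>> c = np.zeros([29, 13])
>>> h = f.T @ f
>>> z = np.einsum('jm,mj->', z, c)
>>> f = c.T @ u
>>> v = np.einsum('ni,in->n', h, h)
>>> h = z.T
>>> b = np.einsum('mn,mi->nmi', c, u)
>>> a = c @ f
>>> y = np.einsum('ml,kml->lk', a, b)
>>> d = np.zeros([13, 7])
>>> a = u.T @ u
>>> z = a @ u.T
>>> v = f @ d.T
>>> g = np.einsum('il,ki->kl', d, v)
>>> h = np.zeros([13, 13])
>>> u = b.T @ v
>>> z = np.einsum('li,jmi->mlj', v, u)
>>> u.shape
(7, 29, 13)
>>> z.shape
(29, 13, 7)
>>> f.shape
(13, 7)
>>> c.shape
(29, 13)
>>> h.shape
(13, 13)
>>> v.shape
(13, 13)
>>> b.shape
(13, 29, 7)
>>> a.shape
(7, 7)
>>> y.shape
(7, 13)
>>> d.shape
(13, 7)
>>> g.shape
(13, 7)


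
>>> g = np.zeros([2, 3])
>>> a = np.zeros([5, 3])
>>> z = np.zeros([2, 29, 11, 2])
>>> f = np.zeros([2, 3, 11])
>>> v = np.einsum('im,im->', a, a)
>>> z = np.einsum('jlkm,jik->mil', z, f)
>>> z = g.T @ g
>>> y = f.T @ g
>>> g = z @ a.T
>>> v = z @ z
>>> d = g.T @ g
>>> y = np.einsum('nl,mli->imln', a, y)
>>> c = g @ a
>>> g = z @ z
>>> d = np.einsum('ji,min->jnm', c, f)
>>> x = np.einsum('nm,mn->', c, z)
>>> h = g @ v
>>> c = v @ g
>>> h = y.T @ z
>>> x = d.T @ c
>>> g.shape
(3, 3)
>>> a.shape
(5, 3)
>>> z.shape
(3, 3)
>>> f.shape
(2, 3, 11)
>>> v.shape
(3, 3)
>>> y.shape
(3, 11, 3, 5)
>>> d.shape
(3, 11, 2)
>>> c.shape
(3, 3)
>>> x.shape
(2, 11, 3)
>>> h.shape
(5, 3, 11, 3)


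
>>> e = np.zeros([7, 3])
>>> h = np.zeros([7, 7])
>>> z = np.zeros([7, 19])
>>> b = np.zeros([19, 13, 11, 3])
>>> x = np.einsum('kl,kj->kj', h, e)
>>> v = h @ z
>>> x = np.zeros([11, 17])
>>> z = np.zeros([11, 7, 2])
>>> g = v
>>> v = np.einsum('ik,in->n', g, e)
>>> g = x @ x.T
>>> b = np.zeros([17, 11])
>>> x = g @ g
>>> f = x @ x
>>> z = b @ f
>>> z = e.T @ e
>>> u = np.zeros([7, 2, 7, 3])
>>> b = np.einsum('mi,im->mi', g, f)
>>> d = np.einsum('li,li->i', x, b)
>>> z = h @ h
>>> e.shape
(7, 3)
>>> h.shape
(7, 7)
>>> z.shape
(7, 7)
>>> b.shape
(11, 11)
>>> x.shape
(11, 11)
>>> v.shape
(3,)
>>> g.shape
(11, 11)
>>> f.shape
(11, 11)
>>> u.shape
(7, 2, 7, 3)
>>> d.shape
(11,)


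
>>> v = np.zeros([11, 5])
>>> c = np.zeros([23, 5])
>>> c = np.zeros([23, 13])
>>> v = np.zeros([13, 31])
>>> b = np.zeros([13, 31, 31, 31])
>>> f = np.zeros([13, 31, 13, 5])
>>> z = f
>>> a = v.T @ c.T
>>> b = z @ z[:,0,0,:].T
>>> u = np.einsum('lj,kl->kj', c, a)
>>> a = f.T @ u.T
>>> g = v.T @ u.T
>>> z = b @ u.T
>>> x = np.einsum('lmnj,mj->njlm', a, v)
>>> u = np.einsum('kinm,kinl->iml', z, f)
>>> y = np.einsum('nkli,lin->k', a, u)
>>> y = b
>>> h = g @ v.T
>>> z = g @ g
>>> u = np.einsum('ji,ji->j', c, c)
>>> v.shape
(13, 31)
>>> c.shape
(23, 13)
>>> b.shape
(13, 31, 13, 13)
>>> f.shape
(13, 31, 13, 5)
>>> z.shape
(31, 31)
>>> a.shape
(5, 13, 31, 31)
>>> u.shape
(23,)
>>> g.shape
(31, 31)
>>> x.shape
(31, 31, 5, 13)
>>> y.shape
(13, 31, 13, 13)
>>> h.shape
(31, 13)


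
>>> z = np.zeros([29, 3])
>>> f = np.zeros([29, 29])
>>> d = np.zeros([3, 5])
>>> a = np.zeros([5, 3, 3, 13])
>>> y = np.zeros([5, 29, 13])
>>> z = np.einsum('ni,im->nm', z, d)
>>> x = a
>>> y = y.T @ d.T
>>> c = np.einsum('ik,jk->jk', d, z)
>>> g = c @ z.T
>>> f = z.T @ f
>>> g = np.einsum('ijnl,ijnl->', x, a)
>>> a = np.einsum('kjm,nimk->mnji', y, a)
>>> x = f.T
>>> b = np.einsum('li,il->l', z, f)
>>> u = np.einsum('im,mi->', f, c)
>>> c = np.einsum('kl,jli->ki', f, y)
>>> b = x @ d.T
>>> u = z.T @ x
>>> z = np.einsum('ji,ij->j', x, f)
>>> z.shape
(29,)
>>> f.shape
(5, 29)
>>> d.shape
(3, 5)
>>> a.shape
(3, 5, 29, 3)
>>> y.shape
(13, 29, 3)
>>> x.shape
(29, 5)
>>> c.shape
(5, 3)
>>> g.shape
()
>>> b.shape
(29, 3)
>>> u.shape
(5, 5)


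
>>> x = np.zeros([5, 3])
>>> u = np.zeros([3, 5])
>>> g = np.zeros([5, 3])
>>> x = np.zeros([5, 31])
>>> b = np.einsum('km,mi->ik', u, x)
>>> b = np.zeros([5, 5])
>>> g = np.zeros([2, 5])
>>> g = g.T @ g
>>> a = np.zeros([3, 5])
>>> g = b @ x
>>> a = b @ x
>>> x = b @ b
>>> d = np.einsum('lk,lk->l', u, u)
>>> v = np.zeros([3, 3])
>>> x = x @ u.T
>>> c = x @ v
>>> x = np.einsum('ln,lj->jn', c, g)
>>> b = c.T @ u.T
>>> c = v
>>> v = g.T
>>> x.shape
(31, 3)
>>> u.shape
(3, 5)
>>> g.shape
(5, 31)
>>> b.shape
(3, 3)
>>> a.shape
(5, 31)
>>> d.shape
(3,)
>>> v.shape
(31, 5)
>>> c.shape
(3, 3)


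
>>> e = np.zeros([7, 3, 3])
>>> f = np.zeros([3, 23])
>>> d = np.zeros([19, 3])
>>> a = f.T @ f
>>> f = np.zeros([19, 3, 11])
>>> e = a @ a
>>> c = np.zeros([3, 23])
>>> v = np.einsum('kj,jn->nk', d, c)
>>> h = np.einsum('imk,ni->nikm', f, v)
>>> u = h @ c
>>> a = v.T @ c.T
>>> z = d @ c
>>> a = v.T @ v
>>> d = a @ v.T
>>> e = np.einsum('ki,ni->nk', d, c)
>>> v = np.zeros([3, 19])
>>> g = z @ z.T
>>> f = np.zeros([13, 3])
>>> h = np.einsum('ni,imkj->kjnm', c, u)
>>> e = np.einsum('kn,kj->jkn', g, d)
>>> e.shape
(23, 19, 19)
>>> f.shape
(13, 3)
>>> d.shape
(19, 23)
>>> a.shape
(19, 19)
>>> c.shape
(3, 23)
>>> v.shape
(3, 19)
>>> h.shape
(11, 23, 3, 19)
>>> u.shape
(23, 19, 11, 23)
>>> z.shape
(19, 23)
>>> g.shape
(19, 19)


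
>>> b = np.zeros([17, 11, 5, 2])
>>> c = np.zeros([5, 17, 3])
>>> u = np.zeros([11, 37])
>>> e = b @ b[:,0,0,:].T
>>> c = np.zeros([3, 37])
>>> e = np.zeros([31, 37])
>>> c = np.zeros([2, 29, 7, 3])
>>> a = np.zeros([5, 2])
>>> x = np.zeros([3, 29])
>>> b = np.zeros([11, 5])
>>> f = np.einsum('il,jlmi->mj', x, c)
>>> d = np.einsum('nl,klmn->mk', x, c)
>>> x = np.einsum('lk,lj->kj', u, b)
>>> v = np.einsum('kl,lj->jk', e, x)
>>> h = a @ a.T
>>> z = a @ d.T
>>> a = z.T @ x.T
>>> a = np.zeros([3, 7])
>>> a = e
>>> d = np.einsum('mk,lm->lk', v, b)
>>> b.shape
(11, 5)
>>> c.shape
(2, 29, 7, 3)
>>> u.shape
(11, 37)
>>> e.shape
(31, 37)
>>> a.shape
(31, 37)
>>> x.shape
(37, 5)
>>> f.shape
(7, 2)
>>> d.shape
(11, 31)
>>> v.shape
(5, 31)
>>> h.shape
(5, 5)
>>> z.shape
(5, 7)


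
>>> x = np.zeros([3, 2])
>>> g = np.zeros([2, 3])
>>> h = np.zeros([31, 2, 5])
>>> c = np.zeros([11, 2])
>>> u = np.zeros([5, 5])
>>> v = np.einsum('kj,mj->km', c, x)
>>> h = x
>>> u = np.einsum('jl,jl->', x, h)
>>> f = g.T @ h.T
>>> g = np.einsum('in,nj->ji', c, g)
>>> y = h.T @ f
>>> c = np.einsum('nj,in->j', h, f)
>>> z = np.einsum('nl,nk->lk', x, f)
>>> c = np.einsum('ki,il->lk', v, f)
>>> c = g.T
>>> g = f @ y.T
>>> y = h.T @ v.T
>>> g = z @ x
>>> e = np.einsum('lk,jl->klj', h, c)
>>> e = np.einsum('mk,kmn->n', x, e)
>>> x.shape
(3, 2)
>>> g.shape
(2, 2)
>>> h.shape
(3, 2)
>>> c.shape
(11, 3)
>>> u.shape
()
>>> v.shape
(11, 3)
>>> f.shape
(3, 3)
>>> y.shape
(2, 11)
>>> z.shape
(2, 3)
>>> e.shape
(11,)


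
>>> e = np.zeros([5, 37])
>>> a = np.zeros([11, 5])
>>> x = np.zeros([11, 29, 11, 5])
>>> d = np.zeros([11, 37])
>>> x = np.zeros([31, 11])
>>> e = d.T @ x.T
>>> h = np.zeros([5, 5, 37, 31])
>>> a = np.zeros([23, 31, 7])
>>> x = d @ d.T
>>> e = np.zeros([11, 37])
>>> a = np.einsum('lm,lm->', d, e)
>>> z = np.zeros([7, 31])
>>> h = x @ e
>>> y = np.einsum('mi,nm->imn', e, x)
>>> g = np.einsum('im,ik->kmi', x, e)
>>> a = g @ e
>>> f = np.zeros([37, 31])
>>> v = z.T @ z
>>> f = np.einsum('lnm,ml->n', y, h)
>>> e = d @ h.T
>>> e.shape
(11, 11)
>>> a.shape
(37, 11, 37)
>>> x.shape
(11, 11)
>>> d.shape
(11, 37)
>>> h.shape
(11, 37)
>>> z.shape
(7, 31)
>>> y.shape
(37, 11, 11)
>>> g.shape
(37, 11, 11)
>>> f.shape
(11,)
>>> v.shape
(31, 31)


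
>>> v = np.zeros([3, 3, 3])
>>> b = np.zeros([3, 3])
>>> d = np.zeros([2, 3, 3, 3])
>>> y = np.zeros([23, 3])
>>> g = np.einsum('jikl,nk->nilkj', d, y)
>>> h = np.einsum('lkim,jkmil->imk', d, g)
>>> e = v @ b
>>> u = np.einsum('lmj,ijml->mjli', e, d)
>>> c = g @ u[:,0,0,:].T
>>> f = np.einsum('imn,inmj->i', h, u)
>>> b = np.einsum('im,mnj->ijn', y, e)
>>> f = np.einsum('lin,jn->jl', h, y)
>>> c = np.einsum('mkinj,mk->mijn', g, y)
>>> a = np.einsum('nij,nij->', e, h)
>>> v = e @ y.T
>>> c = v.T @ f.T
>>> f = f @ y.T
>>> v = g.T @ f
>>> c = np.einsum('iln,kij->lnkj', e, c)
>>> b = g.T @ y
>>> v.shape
(2, 3, 3, 3, 23)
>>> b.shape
(2, 3, 3, 3, 3)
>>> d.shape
(2, 3, 3, 3)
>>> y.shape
(23, 3)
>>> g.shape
(23, 3, 3, 3, 2)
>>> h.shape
(3, 3, 3)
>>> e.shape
(3, 3, 3)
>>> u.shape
(3, 3, 3, 2)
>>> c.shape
(3, 3, 23, 23)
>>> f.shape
(23, 23)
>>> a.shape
()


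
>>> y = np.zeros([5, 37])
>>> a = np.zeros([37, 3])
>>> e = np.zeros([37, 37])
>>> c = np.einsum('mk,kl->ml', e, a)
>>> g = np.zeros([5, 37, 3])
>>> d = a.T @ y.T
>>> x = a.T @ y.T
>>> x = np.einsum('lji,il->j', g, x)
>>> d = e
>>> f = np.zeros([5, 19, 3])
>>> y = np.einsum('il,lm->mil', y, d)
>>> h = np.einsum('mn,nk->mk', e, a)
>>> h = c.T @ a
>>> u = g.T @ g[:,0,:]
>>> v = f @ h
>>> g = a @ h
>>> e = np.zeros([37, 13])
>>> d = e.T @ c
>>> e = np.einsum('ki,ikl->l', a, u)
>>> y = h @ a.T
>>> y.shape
(3, 37)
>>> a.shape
(37, 3)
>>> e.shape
(3,)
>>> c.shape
(37, 3)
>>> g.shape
(37, 3)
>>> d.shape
(13, 3)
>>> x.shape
(37,)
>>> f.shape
(5, 19, 3)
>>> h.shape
(3, 3)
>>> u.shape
(3, 37, 3)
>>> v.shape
(5, 19, 3)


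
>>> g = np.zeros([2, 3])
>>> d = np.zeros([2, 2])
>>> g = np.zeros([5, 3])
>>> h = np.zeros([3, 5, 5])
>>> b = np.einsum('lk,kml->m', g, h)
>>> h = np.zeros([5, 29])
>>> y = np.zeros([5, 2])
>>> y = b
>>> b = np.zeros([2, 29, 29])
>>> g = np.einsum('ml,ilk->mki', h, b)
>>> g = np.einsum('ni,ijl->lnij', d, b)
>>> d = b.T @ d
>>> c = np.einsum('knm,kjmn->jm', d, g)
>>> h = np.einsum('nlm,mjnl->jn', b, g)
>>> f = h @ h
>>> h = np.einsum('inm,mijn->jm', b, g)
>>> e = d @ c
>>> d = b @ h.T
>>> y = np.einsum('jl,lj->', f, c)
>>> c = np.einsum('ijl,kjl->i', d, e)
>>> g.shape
(29, 2, 2, 29)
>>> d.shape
(2, 29, 2)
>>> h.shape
(2, 29)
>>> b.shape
(2, 29, 29)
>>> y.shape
()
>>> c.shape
(2,)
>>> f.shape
(2, 2)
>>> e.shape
(29, 29, 2)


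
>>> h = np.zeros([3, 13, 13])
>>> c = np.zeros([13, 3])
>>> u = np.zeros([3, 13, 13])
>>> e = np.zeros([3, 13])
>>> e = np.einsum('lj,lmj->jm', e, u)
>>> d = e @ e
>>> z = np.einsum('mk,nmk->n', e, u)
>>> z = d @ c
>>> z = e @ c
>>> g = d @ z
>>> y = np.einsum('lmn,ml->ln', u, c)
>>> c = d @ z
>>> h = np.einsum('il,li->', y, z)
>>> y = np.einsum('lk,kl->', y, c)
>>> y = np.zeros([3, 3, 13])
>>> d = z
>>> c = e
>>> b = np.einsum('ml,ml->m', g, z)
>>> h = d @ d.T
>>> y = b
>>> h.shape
(13, 13)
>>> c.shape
(13, 13)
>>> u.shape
(3, 13, 13)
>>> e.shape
(13, 13)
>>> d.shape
(13, 3)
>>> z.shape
(13, 3)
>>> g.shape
(13, 3)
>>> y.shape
(13,)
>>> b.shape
(13,)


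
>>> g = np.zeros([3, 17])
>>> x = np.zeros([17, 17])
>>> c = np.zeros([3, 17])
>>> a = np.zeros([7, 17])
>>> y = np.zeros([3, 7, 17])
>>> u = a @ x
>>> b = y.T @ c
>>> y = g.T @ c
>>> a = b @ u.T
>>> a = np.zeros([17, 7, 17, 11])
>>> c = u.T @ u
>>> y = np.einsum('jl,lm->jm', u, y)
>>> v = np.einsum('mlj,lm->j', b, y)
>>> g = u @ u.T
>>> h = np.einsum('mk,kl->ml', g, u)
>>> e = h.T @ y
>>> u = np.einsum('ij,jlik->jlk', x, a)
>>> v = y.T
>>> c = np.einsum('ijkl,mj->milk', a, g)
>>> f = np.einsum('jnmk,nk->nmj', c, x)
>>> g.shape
(7, 7)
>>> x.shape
(17, 17)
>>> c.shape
(7, 17, 11, 17)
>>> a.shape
(17, 7, 17, 11)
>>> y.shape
(7, 17)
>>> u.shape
(17, 7, 11)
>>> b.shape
(17, 7, 17)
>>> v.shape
(17, 7)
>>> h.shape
(7, 17)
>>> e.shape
(17, 17)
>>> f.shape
(17, 11, 7)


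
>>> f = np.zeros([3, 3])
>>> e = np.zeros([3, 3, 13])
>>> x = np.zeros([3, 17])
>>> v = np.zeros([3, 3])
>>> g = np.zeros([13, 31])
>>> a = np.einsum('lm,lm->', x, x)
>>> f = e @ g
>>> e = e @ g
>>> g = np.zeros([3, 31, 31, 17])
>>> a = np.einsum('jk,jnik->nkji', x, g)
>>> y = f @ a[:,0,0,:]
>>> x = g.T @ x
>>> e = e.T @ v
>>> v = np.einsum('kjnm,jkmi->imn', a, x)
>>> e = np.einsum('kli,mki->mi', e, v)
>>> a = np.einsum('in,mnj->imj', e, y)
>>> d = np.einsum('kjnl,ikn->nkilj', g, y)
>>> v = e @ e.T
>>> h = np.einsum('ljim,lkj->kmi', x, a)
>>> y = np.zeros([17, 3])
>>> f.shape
(3, 3, 31)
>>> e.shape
(17, 3)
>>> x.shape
(17, 31, 31, 17)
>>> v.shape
(17, 17)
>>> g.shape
(3, 31, 31, 17)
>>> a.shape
(17, 3, 31)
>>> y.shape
(17, 3)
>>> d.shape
(31, 3, 3, 17, 31)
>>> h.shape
(3, 17, 31)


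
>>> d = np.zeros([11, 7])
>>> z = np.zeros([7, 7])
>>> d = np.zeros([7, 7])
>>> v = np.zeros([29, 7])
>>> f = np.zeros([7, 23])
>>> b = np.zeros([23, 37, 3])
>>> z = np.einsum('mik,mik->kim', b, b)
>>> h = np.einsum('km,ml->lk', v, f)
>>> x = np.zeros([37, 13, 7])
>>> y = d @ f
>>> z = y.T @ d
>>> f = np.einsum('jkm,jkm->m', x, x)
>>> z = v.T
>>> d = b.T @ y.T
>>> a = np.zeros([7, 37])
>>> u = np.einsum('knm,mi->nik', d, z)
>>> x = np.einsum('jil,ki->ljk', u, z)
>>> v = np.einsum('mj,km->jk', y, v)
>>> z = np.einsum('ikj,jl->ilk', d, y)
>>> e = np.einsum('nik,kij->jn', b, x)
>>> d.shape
(3, 37, 7)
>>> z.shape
(3, 23, 37)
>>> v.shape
(23, 29)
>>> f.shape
(7,)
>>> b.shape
(23, 37, 3)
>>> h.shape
(23, 29)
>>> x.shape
(3, 37, 7)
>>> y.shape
(7, 23)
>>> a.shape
(7, 37)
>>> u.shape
(37, 29, 3)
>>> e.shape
(7, 23)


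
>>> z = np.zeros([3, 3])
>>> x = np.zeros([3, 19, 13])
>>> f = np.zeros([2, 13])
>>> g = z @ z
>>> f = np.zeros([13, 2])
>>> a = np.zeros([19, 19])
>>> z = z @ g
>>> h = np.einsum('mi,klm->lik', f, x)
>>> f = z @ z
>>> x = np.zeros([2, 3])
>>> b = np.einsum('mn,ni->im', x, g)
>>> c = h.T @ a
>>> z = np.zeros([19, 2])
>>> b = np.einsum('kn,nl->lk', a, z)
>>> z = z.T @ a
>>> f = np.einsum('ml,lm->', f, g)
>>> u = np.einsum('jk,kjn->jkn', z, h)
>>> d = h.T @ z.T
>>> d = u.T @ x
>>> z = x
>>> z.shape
(2, 3)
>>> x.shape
(2, 3)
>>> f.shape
()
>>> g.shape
(3, 3)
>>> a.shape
(19, 19)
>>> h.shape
(19, 2, 3)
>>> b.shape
(2, 19)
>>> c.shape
(3, 2, 19)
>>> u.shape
(2, 19, 3)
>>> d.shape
(3, 19, 3)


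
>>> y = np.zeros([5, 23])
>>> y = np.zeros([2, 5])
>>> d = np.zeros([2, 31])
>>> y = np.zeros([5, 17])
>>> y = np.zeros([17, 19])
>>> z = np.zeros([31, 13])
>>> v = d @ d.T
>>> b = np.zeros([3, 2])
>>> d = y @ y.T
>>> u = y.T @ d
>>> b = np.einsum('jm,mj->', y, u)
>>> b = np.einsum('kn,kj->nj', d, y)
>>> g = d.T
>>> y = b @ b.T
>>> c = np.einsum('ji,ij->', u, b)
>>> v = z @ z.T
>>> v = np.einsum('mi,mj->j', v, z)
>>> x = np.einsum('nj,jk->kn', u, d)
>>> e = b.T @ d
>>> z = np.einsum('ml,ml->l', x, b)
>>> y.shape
(17, 17)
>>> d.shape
(17, 17)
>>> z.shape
(19,)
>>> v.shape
(13,)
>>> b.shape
(17, 19)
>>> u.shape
(19, 17)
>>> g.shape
(17, 17)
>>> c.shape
()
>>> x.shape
(17, 19)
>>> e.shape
(19, 17)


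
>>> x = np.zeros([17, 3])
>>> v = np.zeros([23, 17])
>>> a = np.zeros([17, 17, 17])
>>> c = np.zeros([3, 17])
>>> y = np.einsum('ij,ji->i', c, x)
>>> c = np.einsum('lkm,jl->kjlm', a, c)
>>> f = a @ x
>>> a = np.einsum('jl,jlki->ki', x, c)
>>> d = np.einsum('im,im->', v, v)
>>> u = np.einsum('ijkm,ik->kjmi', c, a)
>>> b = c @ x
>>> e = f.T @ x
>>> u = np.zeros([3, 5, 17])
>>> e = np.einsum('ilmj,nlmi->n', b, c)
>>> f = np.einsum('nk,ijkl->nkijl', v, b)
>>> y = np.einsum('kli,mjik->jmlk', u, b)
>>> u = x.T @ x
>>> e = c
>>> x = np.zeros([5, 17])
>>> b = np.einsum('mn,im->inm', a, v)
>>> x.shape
(5, 17)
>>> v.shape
(23, 17)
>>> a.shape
(17, 17)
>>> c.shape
(17, 3, 17, 17)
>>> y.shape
(3, 17, 5, 3)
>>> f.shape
(23, 17, 17, 3, 3)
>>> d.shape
()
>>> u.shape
(3, 3)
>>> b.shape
(23, 17, 17)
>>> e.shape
(17, 3, 17, 17)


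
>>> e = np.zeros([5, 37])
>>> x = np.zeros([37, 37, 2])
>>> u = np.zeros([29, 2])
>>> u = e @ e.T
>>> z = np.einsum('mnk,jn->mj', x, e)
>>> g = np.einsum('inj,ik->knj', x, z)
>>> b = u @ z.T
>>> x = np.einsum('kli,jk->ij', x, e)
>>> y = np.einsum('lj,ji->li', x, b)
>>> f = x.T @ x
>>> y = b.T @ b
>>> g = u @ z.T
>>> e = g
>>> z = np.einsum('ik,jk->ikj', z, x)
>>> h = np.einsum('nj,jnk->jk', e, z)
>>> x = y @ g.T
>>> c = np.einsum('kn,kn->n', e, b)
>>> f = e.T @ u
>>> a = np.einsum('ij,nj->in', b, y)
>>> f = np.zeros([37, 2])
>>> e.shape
(5, 37)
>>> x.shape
(37, 5)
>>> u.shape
(5, 5)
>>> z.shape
(37, 5, 2)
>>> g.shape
(5, 37)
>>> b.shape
(5, 37)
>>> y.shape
(37, 37)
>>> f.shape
(37, 2)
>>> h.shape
(37, 2)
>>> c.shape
(37,)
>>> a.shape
(5, 37)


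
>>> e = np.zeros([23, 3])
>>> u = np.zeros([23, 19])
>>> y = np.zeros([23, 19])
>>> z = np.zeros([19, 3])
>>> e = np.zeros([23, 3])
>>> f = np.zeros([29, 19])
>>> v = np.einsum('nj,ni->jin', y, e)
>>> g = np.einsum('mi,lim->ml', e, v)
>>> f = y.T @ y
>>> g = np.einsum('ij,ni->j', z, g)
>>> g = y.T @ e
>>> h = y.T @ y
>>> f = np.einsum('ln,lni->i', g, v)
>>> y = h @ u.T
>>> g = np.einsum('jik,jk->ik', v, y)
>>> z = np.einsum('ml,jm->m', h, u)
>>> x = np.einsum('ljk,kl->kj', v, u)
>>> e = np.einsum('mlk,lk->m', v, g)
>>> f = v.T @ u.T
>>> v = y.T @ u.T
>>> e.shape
(19,)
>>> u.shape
(23, 19)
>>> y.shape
(19, 23)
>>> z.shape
(19,)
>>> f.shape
(23, 3, 23)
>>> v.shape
(23, 23)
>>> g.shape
(3, 23)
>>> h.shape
(19, 19)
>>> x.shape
(23, 3)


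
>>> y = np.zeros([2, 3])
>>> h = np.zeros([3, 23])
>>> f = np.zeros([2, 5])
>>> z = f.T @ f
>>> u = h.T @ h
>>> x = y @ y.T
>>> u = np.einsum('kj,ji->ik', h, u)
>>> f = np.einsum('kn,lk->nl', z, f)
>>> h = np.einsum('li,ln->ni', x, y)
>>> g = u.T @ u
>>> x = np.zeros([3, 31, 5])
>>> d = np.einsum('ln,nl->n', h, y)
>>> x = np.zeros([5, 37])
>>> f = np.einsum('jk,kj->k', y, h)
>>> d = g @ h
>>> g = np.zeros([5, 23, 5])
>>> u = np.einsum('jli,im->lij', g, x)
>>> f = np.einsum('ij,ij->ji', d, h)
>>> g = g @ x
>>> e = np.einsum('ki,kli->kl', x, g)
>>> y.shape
(2, 3)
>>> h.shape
(3, 2)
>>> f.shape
(2, 3)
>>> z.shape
(5, 5)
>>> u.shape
(23, 5, 5)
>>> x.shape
(5, 37)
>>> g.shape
(5, 23, 37)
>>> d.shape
(3, 2)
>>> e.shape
(5, 23)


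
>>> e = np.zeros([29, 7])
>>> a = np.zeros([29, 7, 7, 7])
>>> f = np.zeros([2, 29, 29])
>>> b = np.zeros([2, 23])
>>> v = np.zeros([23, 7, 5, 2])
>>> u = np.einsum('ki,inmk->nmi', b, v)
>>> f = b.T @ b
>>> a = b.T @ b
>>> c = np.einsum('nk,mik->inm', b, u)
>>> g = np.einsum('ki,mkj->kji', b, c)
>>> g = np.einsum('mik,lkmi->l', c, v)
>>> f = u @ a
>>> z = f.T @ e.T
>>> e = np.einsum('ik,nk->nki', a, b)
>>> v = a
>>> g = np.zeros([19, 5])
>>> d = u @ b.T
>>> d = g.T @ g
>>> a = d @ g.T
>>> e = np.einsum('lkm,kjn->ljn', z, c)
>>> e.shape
(23, 2, 7)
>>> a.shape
(5, 19)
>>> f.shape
(7, 5, 23)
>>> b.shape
(2, 23)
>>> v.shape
(23, 23)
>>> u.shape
(7, 5, 23)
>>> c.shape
(5, 2, 7)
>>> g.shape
(19, 5)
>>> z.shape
(23, 5, 29)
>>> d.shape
(5, 5)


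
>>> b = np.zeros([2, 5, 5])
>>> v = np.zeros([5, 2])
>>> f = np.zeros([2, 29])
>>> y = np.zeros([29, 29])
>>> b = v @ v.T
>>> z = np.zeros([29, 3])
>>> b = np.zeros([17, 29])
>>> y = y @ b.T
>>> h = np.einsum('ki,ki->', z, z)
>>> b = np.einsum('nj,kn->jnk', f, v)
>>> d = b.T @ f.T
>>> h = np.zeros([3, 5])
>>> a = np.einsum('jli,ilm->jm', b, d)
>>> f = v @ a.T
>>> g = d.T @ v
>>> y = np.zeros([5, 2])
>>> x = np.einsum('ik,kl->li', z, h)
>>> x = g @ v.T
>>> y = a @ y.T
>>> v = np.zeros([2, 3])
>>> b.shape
(29, 2, 5)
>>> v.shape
(2, 3)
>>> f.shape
(5, 29)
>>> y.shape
(29, 5)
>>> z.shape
(29, 3)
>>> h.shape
(3, 5)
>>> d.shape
(5, 2, 2)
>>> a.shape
(29, 2)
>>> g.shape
(2, 2, 2)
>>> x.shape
(2, 2, 5)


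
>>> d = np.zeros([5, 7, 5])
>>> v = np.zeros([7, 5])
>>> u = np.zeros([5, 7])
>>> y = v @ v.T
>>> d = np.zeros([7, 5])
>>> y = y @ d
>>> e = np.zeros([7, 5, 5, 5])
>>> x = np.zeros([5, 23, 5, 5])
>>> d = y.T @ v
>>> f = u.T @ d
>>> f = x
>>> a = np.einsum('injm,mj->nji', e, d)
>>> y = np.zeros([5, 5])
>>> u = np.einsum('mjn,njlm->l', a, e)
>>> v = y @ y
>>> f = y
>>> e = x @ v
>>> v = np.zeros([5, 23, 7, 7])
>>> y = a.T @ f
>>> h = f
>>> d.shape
(5, 5)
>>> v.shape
(5, 23, 7, 7)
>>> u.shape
(5,)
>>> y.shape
(7, 5, 5)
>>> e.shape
(5, 23, 5, 5)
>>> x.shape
(5, 23, 5, 5)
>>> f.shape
(5, 5)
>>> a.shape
(5, 5, 7)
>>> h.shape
(5, 5)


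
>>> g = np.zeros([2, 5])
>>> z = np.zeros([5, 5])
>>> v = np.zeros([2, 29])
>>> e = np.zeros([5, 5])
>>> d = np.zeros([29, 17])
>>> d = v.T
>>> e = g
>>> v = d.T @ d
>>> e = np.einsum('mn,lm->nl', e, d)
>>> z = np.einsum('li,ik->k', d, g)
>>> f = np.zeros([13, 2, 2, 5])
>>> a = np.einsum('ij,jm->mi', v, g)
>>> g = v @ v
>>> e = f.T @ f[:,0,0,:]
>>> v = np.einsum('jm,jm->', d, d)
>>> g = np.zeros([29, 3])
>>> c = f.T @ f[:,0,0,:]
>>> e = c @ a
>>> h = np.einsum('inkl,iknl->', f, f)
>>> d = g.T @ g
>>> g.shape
(29, 3)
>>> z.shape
(5,)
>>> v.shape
()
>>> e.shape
(5, 2, 2, 2)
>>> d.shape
(3, 3)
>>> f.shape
(13, 2, 2, 5)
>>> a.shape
(5, 2)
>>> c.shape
(5, 2, 2, 5)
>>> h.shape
()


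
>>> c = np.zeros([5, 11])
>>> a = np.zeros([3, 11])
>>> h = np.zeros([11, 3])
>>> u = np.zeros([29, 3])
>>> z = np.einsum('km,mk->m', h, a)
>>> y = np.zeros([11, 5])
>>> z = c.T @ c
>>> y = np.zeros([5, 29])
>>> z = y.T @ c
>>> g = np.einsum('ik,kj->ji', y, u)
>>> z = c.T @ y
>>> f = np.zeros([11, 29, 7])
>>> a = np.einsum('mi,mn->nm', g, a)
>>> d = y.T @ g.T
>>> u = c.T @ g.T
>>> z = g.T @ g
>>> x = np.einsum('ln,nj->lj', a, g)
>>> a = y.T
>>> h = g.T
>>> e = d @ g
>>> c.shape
(5, 11)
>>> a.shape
(29, 5)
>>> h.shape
(5, 3)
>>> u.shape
(11, 3)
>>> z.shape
(5, 5)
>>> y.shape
(5, 29)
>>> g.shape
(3, 5)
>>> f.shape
(11, 29, 7)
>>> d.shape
(29, 3)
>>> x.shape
(11, 5)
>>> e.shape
(29, 5)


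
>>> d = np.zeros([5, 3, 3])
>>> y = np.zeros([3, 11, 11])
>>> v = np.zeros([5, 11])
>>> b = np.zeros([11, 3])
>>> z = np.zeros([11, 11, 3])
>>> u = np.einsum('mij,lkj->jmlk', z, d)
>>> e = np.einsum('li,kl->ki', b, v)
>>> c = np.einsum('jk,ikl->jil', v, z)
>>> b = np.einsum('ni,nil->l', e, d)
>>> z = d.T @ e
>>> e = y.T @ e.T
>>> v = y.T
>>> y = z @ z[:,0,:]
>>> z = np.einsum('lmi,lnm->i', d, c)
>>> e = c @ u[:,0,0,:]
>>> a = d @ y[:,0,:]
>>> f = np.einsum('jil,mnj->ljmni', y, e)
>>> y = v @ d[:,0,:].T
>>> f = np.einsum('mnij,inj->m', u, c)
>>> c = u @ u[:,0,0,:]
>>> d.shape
(5, 3, 3)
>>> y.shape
(11, 11, 5)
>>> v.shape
(11, 11, 3)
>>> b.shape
(3,)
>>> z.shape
(3,)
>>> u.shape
(3, 11, 5, 3)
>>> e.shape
(5, 11, 3)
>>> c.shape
(3, 11, 5, 3)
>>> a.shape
(5, 3, 3)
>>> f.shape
(3,)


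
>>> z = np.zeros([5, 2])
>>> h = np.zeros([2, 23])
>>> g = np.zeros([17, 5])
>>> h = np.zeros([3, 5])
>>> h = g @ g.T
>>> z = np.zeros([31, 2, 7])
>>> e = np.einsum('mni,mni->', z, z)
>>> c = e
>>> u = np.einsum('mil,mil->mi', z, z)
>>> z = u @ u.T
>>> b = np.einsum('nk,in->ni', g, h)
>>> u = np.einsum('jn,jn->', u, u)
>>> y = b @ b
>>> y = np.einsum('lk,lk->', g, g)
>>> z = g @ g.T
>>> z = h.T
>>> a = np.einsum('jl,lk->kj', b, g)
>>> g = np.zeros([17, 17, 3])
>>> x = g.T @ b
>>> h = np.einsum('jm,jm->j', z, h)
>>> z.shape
(17, 17)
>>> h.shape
(17,)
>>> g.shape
(17, 17, 3)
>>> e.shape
()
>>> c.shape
()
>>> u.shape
()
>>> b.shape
(17, 17)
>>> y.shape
()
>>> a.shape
(5, 17)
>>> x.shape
(3, 17, 17)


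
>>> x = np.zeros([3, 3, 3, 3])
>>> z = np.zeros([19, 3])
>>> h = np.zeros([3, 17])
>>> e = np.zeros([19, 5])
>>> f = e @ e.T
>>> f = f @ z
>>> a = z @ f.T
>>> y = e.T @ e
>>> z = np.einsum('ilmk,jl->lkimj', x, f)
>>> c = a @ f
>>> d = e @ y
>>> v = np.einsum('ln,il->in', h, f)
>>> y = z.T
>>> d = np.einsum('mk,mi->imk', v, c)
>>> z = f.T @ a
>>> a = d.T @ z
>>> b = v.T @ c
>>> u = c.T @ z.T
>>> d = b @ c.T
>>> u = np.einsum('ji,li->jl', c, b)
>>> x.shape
(3, 3, 3, 3)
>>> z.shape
(3, 19)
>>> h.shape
(3, 17)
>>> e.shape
(19, 5)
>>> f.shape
(19, 3)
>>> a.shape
(17, 19, 19)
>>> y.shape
(19, 3, 3, 3, 3)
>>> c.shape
(19, 3)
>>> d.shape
(17, 19)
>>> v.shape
(19, 17)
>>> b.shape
(17, 3)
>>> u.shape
(19, 17)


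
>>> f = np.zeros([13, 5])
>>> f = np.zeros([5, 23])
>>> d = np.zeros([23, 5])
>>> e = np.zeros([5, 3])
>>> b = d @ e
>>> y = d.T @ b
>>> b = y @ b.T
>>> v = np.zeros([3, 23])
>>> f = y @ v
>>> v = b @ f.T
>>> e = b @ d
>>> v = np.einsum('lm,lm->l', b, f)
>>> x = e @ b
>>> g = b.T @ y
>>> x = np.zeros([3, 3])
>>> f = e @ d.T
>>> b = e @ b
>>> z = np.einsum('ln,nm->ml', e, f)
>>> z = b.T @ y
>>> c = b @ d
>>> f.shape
(5, 23)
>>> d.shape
(23, 5)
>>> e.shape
(5, 5)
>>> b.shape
(5, 23)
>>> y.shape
(5, 3)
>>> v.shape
(5,)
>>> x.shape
(3, 3)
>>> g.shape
(23, 3)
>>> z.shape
(23, 3)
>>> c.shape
(5, 5)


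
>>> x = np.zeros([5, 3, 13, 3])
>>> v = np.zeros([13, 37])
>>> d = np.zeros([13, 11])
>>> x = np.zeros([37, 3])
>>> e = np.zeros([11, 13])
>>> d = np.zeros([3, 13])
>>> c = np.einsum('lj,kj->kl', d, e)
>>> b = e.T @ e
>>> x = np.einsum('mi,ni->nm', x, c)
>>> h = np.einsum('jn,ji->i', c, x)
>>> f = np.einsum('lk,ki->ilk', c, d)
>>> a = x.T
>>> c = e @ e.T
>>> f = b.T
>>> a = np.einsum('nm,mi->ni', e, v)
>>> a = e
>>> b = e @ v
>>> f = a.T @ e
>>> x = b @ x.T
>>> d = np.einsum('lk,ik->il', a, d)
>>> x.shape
(11, 11)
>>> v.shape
(13, 37)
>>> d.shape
(3, 11)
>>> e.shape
(11, 13)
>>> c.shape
(11, 11)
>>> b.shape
(11, 37)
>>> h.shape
(37,)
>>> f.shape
(13, 13)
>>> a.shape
(11, 13)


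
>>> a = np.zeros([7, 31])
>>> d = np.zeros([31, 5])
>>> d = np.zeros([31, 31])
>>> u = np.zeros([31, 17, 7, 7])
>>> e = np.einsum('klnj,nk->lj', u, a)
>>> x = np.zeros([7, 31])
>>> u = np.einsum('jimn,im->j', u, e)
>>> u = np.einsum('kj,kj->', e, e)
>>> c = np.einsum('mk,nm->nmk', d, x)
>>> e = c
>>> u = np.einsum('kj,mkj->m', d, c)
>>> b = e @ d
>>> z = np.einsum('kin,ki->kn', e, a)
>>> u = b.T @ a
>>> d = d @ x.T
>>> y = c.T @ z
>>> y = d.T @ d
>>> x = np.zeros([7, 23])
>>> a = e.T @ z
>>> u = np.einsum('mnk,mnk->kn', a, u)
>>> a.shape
(31, 31, 31)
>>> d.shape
(31, 7)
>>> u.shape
(31, 31)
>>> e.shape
(7, 31, 31)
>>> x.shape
(7, 23)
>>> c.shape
(7, 31, 31)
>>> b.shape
(7, 31, 31)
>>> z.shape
(7, 31)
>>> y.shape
(7, 7)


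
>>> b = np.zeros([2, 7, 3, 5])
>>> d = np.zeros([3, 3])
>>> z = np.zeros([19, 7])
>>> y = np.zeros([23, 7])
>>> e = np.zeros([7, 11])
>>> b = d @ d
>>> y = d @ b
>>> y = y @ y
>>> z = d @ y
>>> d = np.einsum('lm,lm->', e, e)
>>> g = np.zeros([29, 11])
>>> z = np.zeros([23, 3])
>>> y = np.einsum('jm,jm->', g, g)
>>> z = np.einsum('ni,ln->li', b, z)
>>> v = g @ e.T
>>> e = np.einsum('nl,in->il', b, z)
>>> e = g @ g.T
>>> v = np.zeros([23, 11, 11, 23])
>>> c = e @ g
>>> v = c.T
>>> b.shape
(3, 3)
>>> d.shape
()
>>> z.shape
(23, 3)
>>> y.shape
()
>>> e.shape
(29, 29)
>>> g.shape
(29, 11)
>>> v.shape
(11, 29)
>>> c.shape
(29, 11)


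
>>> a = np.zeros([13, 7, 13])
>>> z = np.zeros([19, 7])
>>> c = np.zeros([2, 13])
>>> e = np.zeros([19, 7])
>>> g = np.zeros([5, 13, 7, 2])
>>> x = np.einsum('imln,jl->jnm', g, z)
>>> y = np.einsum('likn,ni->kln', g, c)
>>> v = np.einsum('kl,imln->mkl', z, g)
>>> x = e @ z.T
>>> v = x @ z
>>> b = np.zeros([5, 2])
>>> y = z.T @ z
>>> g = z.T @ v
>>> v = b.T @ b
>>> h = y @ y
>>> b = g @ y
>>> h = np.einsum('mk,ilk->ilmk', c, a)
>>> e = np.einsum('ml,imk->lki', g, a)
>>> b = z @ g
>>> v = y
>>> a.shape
(13, 7, 13)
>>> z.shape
(19, 7)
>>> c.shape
(2, 13)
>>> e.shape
(7, 13, 13)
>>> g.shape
(7, 7)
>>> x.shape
(19, 19)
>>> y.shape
(7, 7)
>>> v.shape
(7, 7)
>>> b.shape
(19, 7)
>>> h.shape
(13, 7, 2, 13)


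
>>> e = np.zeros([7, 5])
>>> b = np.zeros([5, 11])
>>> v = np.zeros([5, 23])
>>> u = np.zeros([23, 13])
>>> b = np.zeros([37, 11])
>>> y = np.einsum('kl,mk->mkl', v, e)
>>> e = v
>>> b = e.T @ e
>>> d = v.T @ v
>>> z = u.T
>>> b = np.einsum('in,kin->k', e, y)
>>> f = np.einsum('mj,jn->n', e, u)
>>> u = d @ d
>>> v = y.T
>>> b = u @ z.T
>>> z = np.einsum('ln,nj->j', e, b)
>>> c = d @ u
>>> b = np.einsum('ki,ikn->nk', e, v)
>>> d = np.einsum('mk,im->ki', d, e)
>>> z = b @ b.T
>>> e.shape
(5, 23)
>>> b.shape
(7, 5)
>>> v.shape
(23, 5, 7)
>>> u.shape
(23, 23)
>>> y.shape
(7, 5, 23)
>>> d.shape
(23, 5)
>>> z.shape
(7, 7)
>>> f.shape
(13,)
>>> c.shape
(23, 23)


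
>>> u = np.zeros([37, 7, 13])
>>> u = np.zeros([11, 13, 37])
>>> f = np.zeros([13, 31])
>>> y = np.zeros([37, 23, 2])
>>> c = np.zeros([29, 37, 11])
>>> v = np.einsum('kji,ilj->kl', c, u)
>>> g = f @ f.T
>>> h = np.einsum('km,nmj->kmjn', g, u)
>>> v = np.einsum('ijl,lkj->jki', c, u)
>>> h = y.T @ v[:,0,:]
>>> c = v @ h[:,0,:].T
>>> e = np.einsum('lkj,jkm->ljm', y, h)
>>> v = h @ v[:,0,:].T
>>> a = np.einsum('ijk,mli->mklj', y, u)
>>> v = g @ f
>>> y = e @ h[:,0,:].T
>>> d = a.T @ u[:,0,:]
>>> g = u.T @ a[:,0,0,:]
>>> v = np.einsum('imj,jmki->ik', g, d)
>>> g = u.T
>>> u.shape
(11, 13, 37)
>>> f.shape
(13, 31)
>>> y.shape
(37, 2, 2)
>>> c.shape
(37, 13, 2)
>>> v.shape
(37, 2)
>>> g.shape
(37, 13, 11)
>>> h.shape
(2, 23, 29)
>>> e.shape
(37, 2, 29)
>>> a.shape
(11, 2, 13, 23)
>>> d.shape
(23, 13, 2, 37)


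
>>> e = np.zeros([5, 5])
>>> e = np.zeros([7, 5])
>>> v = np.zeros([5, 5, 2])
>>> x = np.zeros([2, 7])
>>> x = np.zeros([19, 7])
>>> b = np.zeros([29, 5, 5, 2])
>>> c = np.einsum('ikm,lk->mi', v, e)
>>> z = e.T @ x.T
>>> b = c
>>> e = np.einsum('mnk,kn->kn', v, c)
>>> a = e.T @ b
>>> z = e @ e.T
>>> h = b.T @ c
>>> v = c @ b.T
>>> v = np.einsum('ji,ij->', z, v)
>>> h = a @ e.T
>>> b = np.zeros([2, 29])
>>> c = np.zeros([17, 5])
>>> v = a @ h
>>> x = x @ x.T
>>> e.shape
(2, 5)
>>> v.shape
(5, 2)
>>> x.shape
(19, 19)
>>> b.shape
(2, 29)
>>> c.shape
(17, 5)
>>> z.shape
(2, 2)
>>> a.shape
(5, 5)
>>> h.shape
(5, 2)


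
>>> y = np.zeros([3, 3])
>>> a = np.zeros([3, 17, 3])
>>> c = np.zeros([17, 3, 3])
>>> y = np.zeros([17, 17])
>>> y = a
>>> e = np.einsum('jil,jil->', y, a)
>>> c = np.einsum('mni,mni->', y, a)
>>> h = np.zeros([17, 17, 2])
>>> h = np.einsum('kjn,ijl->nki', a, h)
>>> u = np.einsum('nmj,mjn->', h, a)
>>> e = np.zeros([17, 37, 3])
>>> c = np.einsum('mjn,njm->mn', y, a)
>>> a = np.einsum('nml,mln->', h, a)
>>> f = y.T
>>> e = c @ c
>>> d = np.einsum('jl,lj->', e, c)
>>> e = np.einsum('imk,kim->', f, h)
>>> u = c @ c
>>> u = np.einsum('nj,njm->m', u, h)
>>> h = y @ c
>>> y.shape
(3, 17, 3)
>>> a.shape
()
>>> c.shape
(3, 3)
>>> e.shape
()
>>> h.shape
(3, 17, 3)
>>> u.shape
(17,)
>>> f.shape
(3, 17, 3)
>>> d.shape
()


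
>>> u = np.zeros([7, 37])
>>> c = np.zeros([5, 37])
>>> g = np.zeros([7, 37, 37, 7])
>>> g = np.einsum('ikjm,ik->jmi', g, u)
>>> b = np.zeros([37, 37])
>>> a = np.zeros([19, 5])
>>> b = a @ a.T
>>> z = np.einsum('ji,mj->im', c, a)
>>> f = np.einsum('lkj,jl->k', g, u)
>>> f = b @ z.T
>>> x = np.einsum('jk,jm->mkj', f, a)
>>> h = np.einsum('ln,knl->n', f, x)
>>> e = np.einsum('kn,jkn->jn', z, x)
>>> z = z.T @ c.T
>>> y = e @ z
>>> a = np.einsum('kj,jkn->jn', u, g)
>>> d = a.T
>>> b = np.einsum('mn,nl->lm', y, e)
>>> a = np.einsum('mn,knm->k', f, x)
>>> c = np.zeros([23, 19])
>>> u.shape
(7, 37)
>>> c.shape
(23, 19)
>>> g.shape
(37, 7, 7)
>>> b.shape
(19, 5)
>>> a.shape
(5,)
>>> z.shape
(19, 5)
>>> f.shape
(19, 37)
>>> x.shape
(5, 37, 19)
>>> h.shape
(37,)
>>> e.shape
(5, 19)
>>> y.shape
(5, 5)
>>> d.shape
(7, 37)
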